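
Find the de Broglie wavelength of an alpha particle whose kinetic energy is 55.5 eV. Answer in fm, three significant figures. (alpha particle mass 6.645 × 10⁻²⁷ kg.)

λ = 1930 fm

KE = 55.5 eV = 8.891 × 10⁻¹⁸ J.
p = √(2mKE) = √(2 × 6.645 × 10⁻²⁷ × 8.891 × 10⁻¹⁸) = 3.437 × 10⁻²² kg·m/s.
λ = h/p = 6.626 × 10⁻³⁴ / 3.437 × 10⁻²² = 1.93 × 10⁻¹² m = 1930 fm.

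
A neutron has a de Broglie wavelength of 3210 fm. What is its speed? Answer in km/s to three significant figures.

p = h/λ = 6.626 × 10⁻³⁴ / 3.210 × 10⁻¹² = 2.064 × 10⁻²² kg·m/s.
v = p/m = 2.064 × 10⁻²² / 1.675 × 10⁻²⁷ = 1.23 × 10⁵ m/s = 123 km/s.

v = 123 km/s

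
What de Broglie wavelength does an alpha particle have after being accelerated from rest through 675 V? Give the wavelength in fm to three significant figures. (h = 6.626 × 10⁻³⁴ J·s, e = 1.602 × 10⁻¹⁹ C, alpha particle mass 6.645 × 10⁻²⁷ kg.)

KE = 2eV = 2 × 1.602 × 10⁻¹⁹ × 675.0 = 2.163 × 10⁻¹⁶ J.
p = √(2mKE) = √(2 × 6.645 × 10⁻²⁷ × 2.163 × 10⁻¹⁶) = 1.695 × 10⁻²¹ kg·m/s.
λ = h/p = 6.626 × 10⁻³⁴ / 1.695 × 10⁻²¹ = 3.91 × 10⁻¹³ m = 391 fm.

λ = 391 fm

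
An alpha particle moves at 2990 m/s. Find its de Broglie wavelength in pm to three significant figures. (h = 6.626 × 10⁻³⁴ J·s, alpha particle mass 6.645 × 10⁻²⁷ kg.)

λ = 33.3 pm

p = mv = 6.645 × 10⁻²⁷ × 2990 = 1.987 × 10⁻²³ kg·m/s.
λ = h/p = 6.626 × 10⁻³⁴ / 1.987 × 10⁻²³ = 3.33 × 10⁻¹¹ m = 33.3 pm.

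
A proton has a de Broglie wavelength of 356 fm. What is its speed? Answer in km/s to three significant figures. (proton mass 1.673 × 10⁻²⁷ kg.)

v = 1110 km/s

p = h/λ = 6.626 × 10⁻³⁴ / 3.560 × 10⁻¹³ = 1.861 × 10⁻²¹ kg·m/s.
v = p/m = 1.861 × 10⁻²¹ / 1.673 × 10⁻²⁷ = 1.11 × 10⁶ m/s = 1110 km/s.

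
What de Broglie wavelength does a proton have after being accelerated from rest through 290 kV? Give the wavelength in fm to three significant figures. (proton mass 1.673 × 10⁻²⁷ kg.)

λ = 53.1 fm

KE = eV = 1.602 × 10⁻¹⁹ × 2.900 × 10⁵ = 4.646 × 10⁻¹⁴ J.
p = √(2mKE) = √(2 × 1.673 × 10⁻²⁷ × 4.646 × 10⁻¹⁴) = 1.247 × 10⁻²⁰ kg·m/s.
λ = h/p = 6.626 × 10⁻³⁴ / 1.247 × 10⁻²⁰ = 5.31 × 10⁻¹⁴ m = 53.1 fm.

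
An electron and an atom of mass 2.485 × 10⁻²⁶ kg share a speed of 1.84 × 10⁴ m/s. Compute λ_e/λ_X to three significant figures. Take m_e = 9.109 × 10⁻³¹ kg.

λ_e/λ_X = 2.73 × 10⁴

At fixed v, p = mv so λ = h/(mv) ∝ 1/m.
λ_e/λ_X = m_X/m_e = 2.485 × 10⁻²⁶/9.109 × 10⁻³¹ = 2.73 × 10⁴.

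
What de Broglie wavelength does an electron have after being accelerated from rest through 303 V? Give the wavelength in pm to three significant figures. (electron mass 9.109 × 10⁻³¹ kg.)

KE = eV = 1.602 × 10⁻¹⁹ × 303.0 = 4.854 × 10⁻¹⁷ J.
p = √(2mKE) = √(2 × 9.109 × 10⁻³¹ × 4.854 × 10⁻¹⁷) = 9.404 × 10⁻²⁴ kg·m/s.
λ = h/p = 6.626 × 10⁻³⁴ / 9.404 × 10⁻²⁴ = 7.05 × 10⁻¹¹ m = 70.5 pm.

λ = 70.5 pm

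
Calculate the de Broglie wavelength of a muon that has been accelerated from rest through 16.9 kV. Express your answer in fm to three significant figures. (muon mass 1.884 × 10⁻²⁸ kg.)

λ = 656 fm

KE = eV = 1.602 × 10⁻¹⁹ × 1.690 × 10⁴ = 2.707 × 10⁻¹⁵ J.
p = √(2mKE) = √(2 × 1.884 × 10⁻²⁸ × 2.707 × 10⁻¹⁵) = 1.010 × 10⁻²¹ kg·m/s.
λ = h/p = 6.626 × 10⁻³⁴ / 1.010 × 10⁻²¹ = 6.56 × 10⁻¹³ m = 656 fm.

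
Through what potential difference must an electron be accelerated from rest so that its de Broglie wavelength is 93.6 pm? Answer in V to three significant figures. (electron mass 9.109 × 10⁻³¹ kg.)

V = 172 V

p = h/λ = 6.626 × 10⁻³⁴ / 9.360 × 10⁻¹¹ = 7.079 × 10⁻²⁴ kg·m/s.
KE = p²/(2m) = 2.751 × 10⁻¹⁷ J.
V = KE/e = 2.751 × 10⁻¹⁷ / (1.602 × 10⁻¹⁹) = 172 V.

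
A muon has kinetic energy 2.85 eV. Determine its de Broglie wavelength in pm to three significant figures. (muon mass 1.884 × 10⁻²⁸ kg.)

λ = 50.5 pm

KE = 2.85 eV = 4.566 × 10⁻¹⁹ J.
p = √(2mKE) = √(2 × 1.884 × 10⁻²⁸ × 4.566 × 10⁻¹⁹) = 1.312 × 10⁻²³ kg·m/s.
λ = h/p = 6.626 × 10⁻³⁴ / 1.312 × 10⁻²³ = 5.05 × 10⁻¹¹ m = 50.5 pm.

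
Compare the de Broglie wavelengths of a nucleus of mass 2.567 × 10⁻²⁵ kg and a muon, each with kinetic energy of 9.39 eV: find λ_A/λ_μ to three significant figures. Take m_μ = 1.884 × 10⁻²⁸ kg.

At fixed KE, p = √(2mKE) so λ = h/p ∝ 1/√m.
λ_A/λ_μ = √(m_μ/m_A) = √(1.884 × 10⁻²⁸/2.567 × 10⁻²⁵) = √(7.339 × 10⁻⁴) = 0.0271.

λ_A/λ_μ = 0.0271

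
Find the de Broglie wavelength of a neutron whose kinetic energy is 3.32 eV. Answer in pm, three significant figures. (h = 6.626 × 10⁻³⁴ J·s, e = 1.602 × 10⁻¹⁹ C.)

λ = 15.7 pm

KE = 3.32 eV = 5.319 × 10⁻¹⁹ J.
p = √(2mKE) = √(2 × 1.675 × 10⁻²⁷ × 5.319 × 10⁻¹⁹) = 4.221 × 10⁻²³ kg·m/s.
λ = h/p = 6.626 × 10⁻³⁴ / 4.221 × 10⁻²³ = 1.57 × 10⁻¹¹ m = 15.7 pm.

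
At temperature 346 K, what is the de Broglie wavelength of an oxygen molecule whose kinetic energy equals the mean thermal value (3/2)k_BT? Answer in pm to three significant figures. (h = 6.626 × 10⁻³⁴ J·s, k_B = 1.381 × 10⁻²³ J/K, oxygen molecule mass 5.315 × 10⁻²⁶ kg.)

λ = 24.0 pm

KE = (3/2)k_BT = 1.5 × 1.381 × 10⁻²³ × 346 = 7.167 × 10⁻²¹ J.
p = √(2mKE) = √(2 × 5.315 × 10⁻²⁶ × 7.167 × 10⁻²¹) = 2.760 × 10⁻²³ kg·m/s.
λ = h/p = 2.40 × 10⁻¹¹ m = 24.0 pm.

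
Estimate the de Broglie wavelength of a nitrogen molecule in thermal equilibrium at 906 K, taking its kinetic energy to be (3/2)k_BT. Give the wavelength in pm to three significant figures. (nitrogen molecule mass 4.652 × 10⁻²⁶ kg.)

λ = 15.9 pm

KE = (3/2)k_BT = 1.5 × 1.381 × 10⁻²³ × 906 = 1.877 × 10⁻²⁰ J.
p = √(2mKE) = √(2 × 4.652 × 10⁻²⁶ × 1.877 × 10⁻²⁰) = 4.179 × 10⁻²³ kg·m/s.
λ = h/p = 1.59 × 10⁻¹¹ m = 15.9 pm.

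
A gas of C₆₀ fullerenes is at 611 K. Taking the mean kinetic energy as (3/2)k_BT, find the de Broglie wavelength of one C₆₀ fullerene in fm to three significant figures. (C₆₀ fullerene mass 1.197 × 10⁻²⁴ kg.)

KE = (3/2)k_BT = 1.5 × 1.381 × 10⁻²³ × 611 = 1.266 × 10⁻²⁰ J.
p = √(2mKE) = √(2 × 1.197 × 10⁻²⁴ × 1.266 × 10⁻²⁰) = 1.741 × 10⁻²² kg·m/s.
λ = h/p = 3.81 × 10⁻¹² m = 3810 fm.

λ = 3810 fm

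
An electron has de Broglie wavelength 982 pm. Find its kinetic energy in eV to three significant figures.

p = h/λ = 6.626 × 10⁻³⁴ / 9.820 × 10⁻¹⁰ = 6.747 × 10⁻²⁵ kg·m/s.
KE = p²/(2m) = (6.747 × 10⁻²⁵)² / (2 × 9.109 × 10⁻³¹) = 2.499 × 10⁻¹⁹ J = 1.56 eV.

KE = 1.56 eV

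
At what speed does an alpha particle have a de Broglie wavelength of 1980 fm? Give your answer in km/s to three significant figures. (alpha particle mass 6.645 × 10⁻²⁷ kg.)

p = h/λ = 6.626 × 10⁻³⁴ / 1.980 × 10⁻¹² = 3.346 × 10⁻²² kg·m/s.
v = p/m = 3.346 × 10⁻²² / 6.645 × 10⁻²⁷ = 5.04 × 10⁴ m/s = 50.4 km/s.

v = 50.4 km/s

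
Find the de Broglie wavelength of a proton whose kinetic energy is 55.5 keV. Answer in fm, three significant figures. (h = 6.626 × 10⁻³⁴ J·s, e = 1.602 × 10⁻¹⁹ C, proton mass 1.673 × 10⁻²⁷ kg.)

KE = 55.5 keV = 8.891 × 10⁻¹⁵ J.
p = √(2mKE) = √(2 × 1.673 × 10⁻²⁷ × 8.891 × 10⁻¹⁵) = 5.454 × 10⁻²¹ kg·m/s.
λ = h/p = 6.626 × 10⁻³⁴ / 5.454 × 10⁻²¹ = 1.21 × 10⁻¹³ m = 121 fm.

λ = 121 fm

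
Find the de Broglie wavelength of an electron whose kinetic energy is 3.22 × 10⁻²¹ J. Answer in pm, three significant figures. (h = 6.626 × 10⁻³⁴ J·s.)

λ = 8650 pm

p = √(2mKE) = √(2 × 9.109 × 10⁻³¹ × 3.220 × 10⁻²¹) = 7.659 × 10⁻²⁶ kg·m/s.
λ = h/p = 6.626 × 10⁻³⁴ / 7.659 × 10⁻²⁶ = 8.65 × 10⁻⁹ m = 8650 pm.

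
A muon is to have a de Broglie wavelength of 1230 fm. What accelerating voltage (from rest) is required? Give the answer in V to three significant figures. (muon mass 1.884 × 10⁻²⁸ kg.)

V = 4810 V

p = h/λ = 6.626 × 10⁻³⁴ / 1.230 × 10⁻¹² = 5.387 × 10⁻²² kg·m/s.
KE = p²/(2m) = 7.702 × 10⁻¹⁶ J.
V = KE/e = 7.702 × 10⁻¹⁶ / (1.602 × 10⁻¹⁹) = 4810 V.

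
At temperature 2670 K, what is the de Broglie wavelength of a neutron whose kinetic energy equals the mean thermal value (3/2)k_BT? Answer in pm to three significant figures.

λ = 48.7 pm

KE = (3/2)k_BT = 1.5 × 1.381 × 10⁻²³ × 2670 = 5.531 × 10⁻²⁰ J.
p = √(2mKE) = √(2 × 1.675 × 10⁻²⁷ × 5.531 × 10⁻²⁰) = 1.361 × 10⁻²³ kg·m/s.
λ = h/p = 4.87 × 10⁻¹¹ m = 48.7 pm.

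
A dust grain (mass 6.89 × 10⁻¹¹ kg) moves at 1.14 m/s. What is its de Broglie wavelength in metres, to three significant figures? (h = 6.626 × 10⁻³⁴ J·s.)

p = mv = 6.89 × 10⁻¹¹ × 1.14 = 7.855 × 10⁻¹¹ kg·m/s.
λ = h/p = 6.626 × 10⁻³⁴ / 7.855 × 10⁻¹¹ = 8.44 × 10⁻²⁴ m.

λ = 8.44 × 10⁻²⁴ m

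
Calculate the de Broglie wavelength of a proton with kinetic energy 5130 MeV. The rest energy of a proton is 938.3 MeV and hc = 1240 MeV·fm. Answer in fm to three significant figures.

λ = 0.207 fm

Total energy E = KE + m₀c² = 5130 + 938.3 = 6068.3 MeV.
(pc)² = E² − (m₀c²)² = (6068.3)² − (938.3)² = 3.594 × 10⁷ MeV², so pc = 5995 MeV.
λ = hc/(pc) = 1240 MeV·fm / 5995 MeV = 0.207 fm.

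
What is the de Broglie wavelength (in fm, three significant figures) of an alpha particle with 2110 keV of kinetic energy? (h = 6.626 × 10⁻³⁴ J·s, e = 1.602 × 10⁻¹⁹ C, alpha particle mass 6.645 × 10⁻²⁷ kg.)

λ = 9.89 fm

KE = 2110 keV = 3.380 × 10⁻¹³ J.
p = √(2mKE) = √(2 × 6.645 × 10⁻²⁷ × 3.380 × 10⁻¹³) = 6.702 × 10⁻²⁰ kg·m/s.
λ = h/p = 6.626 × 10⁻³⁴ / 6.702 × 10⁻²⁰ = 9.89 × 10⁻¹⁵ m = 9.89 fm.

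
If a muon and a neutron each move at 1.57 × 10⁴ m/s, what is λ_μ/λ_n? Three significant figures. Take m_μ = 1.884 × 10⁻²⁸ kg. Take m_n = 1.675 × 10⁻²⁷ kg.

At fixed v, p = mv so λ = h/(mv) ∝ 1/m.
λ_μ/λ_n = m_n/m_μ = 1.675 × 10⁻²⁷/1.884 × 10⁻²⁸ = 8.89.

λ_μ/λ_n = 8.89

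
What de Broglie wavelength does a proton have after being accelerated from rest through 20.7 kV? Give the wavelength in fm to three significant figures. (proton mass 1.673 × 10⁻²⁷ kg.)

λ = 199 fm

KE = eV = 1.602 × 10⁻¹⁹ × 2.070 × 10⁴ = 3.316 × 10⁻¹⁵ J.
p = √(2mKE) = √(2 × 1.673 × 10⁻²⁷ × 3.316 × 10⁻¹⁵) = 3.331 × 10⁻²¹ kg·m/s.
λ = h/p = 6.626 × 10⁻³⁴ / 3.331 × 10⁻²¹ = 1.99 × 10⁻¹³ m = 199 fm.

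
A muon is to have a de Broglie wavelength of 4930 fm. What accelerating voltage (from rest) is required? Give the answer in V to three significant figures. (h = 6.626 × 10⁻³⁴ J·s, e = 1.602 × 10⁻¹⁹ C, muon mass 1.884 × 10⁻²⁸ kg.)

V = 299 V

p = h/λ = 6.626 × 10⁻³⁴ / 4.930 × 10⁻¹² = 1.344 × 10⁻²² kg·m/s.
KE = p²/(2m) = 4.794 × 10⁻¹⁷ J.
V = KE/e = 4.794 × 10⁻¹⁷ / (1.602 × 10⁻¹⁹) = 299 V.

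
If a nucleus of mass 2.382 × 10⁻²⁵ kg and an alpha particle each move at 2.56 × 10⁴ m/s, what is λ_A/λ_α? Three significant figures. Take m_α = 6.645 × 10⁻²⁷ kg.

At fixed v, p = mv so λ = h/(mv) ∝ 1/m.
λ_A/λ_α = m_α/m_A = 6.645 × 10⁻²⁷/2.382 × 10⁻²⁵ = 0.0279.

λ_A/λ_α = 0.0279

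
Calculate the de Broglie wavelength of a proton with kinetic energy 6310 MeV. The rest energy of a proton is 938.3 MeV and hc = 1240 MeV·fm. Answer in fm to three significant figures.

λ = 0.173 fm

Total energy E = KE + m₀c² = 6310 + 938.3 = 7248.3 MeV.
(pc)² = E² − (m₀c²)² = (7248.3)² − (938.3)² = 5.166 × 10⁷ MeV², so pc = 7187 MeV.
λ = hc/(pc) = 1240 MeV·fm / 7187 MeV = 0.173 fm.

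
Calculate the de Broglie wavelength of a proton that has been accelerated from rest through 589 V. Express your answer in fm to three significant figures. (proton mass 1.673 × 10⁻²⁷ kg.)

λ = 1180 fm

KE = eV = 1.602 × 10⁻¹⁹ × 589.0 = 9.436 × 10⁻¹⁷ J.
p = √(2mKE) = √(2 × 1.673 × 10⁻²⁷ × 9.436 × 10⁻¹⁷) = 5.619 × 10⁻²² kg·m/s.
λ = h/p = 6.626 × 10⁻³⁴ / 5.619 × 10⁻²² = 1.18 × 10⁻¹² m = 1180 fm.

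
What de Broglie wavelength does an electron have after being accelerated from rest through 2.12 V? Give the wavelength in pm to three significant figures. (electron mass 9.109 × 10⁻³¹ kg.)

KE = eV = 1.602 × 10⁻¹⁹ × 2.120 = 3.396 × 10⁻¹⁹ J.
p = √(2mKE) = √(2 × 9.109 × 10⁻³¹ × 3.396 × 10⁻¹⁹) = 7.866 × 10⁻²⁵ kg·m/s.
λ = h/p = 6.626 × 10⁻³⁴ / 7.866 × 10⁻²⁵ = 8.42 × 10⁻¹⁰ m = 842 pm.

λ = 842 pm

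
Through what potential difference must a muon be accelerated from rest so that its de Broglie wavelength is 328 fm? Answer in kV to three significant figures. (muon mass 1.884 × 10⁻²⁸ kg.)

V = 67.6 kV

p = h/λ = 6.626 × 10⁻³⁴ / 3.280 × 10⁻¹³ = 2.020 × 10⁻²¹ kg·m/s.
KE = p²/(2m) = 1.083 × 10⁻¹⁴ J.
V = KE/e = 1.083 × 10⁻¹⁴ / (1.602 × 10⁻¹⁹) = 67.6 kV.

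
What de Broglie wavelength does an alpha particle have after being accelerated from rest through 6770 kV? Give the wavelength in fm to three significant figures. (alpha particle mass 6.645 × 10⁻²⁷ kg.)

λ = 3.90 fm

KE = 2eV = 2 × 1.602 × 10⁻¹⁹ × 6.770 × 10⁶ = 2.169 × 10⁻¹² J.
p = √(2mKE) = √(2 × 6.645 × 10⁻²⁷ × 2.169 × 10⁻¹²) = 1.698 × 10⁻¹⁹ kg·m/s.
λ = h/p = 6.626 × 10⁻³⁴ / 1.698 × 10⁻¹⁹ = 3.90 × 10⁻¹⁵ m = 3.90 fm.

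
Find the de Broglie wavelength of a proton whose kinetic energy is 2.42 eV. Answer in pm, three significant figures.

λ = 18.4 pm

KE = 2.42 eV = 3.877 × 10⁻¹⁹ J.
p = √(2mKE) = √(2 × 1.673 × 10⁻²⁷ × 3.877 × 10⁻¹⁹) = 3.602 × 10⁻²³ kg·m/s.
λ = h/p = 6.626 × 10⁻³⁴ / 3.602 × 10⁻²³ = 1.84 × 10⁻¹¹ m = 18.4 pm.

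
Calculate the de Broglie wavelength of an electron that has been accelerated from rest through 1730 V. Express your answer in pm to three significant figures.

KE = eV = 1.602 × 10⁻¹⁹ × 1730 = 2.771 × 10⁻¹⁶ J.
p = √(2mKE) = √(2 × 9.109 × 10⁻³¹ × 2.771 × 10⁻¹⁶) = 2.247 × 10⁻²³ kg·m/s.
λ = h/p = 6.626 × 10⁻³⁴ / 2.247 × 10⁻²³ = 2.95 × 10⁻¹¹ m = 29.5 pm.

λ = 29.5 pm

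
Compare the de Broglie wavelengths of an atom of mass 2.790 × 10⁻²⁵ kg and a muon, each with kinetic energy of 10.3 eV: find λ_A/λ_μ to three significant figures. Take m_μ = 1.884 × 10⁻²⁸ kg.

At fixed KE, p = √(2mKE) so λ = h/p ∝ 1/√m.
λ_A/λ_μ = √(m_μ/m_A) = √(1.884 × 10⁻²⁸/2.790 × 10⁻²⁵) = √(6.753 × 10⁻⁴) = 0.0260.

λ_A/λ_μ = 0.0260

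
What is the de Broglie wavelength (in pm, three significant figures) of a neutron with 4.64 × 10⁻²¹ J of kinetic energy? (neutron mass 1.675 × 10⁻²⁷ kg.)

p = √(2mKE) = √(2 × 1.675 × 10⁻²⁷ × 4.640 × 10⁻²¹) = 3.943 × 10⁻²⁴ kg·m/s.
λ = h/p = 6.626 × 10⁻³⁴ / 3.943 × 10⁻²⁴ = 1.68 × 10⁻¹⁰ m = 168 pm.

λ = 168 pm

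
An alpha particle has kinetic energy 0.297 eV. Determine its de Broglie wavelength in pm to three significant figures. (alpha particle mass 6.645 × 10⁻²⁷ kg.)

KE = 0.297 eV = 4.758 × 10⁻²⁰ J.
p = √(2mKE) = √(2 × 6.645 × 10⁻²⁷ × 4.758 × 10⁻²⁰) = 2.515 × 10⁻²³ kg·m/s.
λ = h/p = 6.626 × 10⁻³⁴ / 2.515 × 10⁻²³ = 2.63 × 10⁻¹¹ m = 26.3 pm.

λ = 26.3 pm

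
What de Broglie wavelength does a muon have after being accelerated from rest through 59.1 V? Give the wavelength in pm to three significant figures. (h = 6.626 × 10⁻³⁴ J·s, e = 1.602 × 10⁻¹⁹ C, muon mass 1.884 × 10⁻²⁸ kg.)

λ = 11.1 pm

KE = eV = 1.602 × 10⁻¹⁹ × 59.10 = 9.468 × 10⁻¹⁸ J.
p = √(2mKE) = √(2 × 1.884 × 10⁻²⁸ × 9.468 × 10⁻¹⁸) = 5.973 × 10⁻²³ kg·m/s.
λ = h/p = 6.626 × 10⁻³⁴ / 5.973 × 10⁻²³ = 1.11 × 10⁻¹¹ m = 11.1 pm.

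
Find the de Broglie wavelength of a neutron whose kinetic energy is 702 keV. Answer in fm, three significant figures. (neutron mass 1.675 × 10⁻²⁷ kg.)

λ = 34.1 fm

KE = 702 keV = 1.125 × 10⁻¹³ J.
p = √(2mKE) = √(2 × 1.675 × 10⁻²⁷ × 1.125 × 10⁻¹³) = 1.941 × 10⁻²⁰ kg·m/s.
λ = h/p = 6.626 × 10⁻³⁴ / 1.941 × 10⁻²⁰ = 3.41 × 10⁻¹⁴ m = 34.1 fm.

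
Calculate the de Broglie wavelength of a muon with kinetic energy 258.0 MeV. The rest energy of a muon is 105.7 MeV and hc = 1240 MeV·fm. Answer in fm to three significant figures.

λ = 3.56 fm

Total energy E = KE + m₀c² = 258.0 + 105.7 = 363.7 MeV.
(pc)² = E² − (m₀c²)² = (363.7)² − (105.7)² = 1.211 × 10⁵ MeV², so pc = 348.0 MeV.
λ = hc/(pc) = 1240 MeV·fm / 348.0 MeV = 3.56 fm.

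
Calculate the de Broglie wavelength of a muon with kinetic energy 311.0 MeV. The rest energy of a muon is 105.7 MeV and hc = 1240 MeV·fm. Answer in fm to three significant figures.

Total energy E = KE + m₀c² = 311.0 + 105.7 = 416.7 MeV.
(pc)² = E² − (m₀c²)² = (416.7)² − (105.7)² = 1.625 × 10⁵ MeV², so pc = 403.1 MeV.
λ = hc/(pc) = 1240 MeV·fm / 403.1 MeV = 3.08 fm.

λ = 3.08 fm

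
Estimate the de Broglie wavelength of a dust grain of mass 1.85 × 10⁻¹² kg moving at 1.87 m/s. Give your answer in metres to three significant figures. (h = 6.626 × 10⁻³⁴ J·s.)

p = mv = 1.85 × 10⁻¹² × 1.87 = 3.460 × 10⁻¹² kg·m/s.
λ = h/p = 6.626 × 10⁻³⁴ / 3.460 × 10⁻¹² = 1.92 × 10⁻²² m.

λ = 1.92 × 10⁻²² m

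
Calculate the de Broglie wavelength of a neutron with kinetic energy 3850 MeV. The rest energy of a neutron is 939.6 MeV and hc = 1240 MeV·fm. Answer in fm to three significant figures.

Total energy E = KE + m₀c² = 3850 + 939.6 = 4789.6 MeV.
(pc)² = E² − (m₀c²)² = (4789.6)² − (939.6)² = 2.206 × 10⁷ MeV², so pc = 4697 MeV.
λ = hc/(pc) = 1240 MeV·fm / 4697 MeV = 0.264 fm.

λ = 0.264 fm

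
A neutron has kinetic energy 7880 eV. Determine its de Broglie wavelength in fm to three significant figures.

KE = 7880 eV = 1.262 × 10⁻¹⁵ J.
p = √(2mKE) = √(2 × 1.675 × 10⁻²⁷ × 1.262 × 10⁻¹⁵) = 2.056 × 10⁻²¹ kg·m/s.
λ = h/p = 6.626 × 10⁻³⁴ / 2.056 × 10⁻²¹ = 3.22 × 10⁻¹³ m = 322 fm.

λ = 322 fm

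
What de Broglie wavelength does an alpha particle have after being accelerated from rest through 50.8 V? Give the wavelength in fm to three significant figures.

KE = 2eV = 2 × 1.602 × 10⁻¹⁹ × 50.80 = 1.628 × 10⁻¹⁷ J.
p = √(2mKE) = √(2 × 6.645 × 10⁻²⁷ × 1.628 × 10⁻¹⁷) = 4.651 × 10⁻²² kg·m/s.
λ = h/p = 6.626 × 10⁻³⁴ / 4.651 × 10⁻²² = 1.42 × 10⁻¹² m = 1420 fm.

λ = 1420 fm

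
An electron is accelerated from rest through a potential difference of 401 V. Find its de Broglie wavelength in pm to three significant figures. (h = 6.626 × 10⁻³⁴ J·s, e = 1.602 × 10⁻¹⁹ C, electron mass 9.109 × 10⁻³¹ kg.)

λ = 61.2 pm

KE = eV = 1.602 × 10⁻¹⁹ × 401.0 = 6.424 × 10⁻¹⁷ J.
p = √(2mKE) = √(2 × 9.109 × 10⁻³¹ × 6.424 × 10⁻¹⁷) = 1.082 × 10⁻²³ kg·m/s.
λ = h/p = 6.626 × 10⁻³⁴ / 1.082 × 10⁻²³ = 6.12 × 10⁻¹¹ m = 61.2 pm.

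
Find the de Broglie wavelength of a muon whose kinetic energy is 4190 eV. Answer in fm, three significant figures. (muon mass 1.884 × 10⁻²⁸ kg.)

KE = 4190 eV = 6.712 × 10⁻¹⁶ J.
p = √(2mKE) = √(2 × 1.884 × 10⁻²⁸ × 6.712 × 10⁻¹⁶) = 5.029 × 10⁻²² kg·m/s.
λ = h/p = 6.626 × 10⁻³⁴ / 5.029 × 10⁻²² = 1.32 × 10⁻¹² m = 1320 fm.

λ = 1320 fm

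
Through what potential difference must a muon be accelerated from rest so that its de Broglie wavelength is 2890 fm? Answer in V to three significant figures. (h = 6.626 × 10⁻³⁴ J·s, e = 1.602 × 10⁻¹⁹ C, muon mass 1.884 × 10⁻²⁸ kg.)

p = h/λ = 6.626 × 10⁻³⁴ / 2.890 × 10⁻¹² = 2.293 × 10⁻²² kg·m/s.
KE = p²/(2m) = 1.395 × 10⁻¹⁶ J.
V = KE/e = 1.395 × 10⁻¹⁶ / (1.602 × 10⁻¹⁹) = 871 V.

V = 871 V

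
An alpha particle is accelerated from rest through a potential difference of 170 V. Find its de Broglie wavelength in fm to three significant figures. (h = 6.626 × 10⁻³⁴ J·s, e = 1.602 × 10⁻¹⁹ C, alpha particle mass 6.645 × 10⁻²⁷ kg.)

λ = 779 fm

KE = 2eV = 2 × 1.602 × 10⁻¹⁹ × 170.0 = 5.447 × 10⁻¹⁷ J.
p = √(2mKE) = √(2 × 6.645 × 10⁻²⁷ × 5.447 × 10⁻¹⁷) = 8.508 × 10⁻²² kg·m/s.
λ = h/p = 6.626 × 10⁻³⁴ / 8.508 × 10⁻²² = 7.79 × 10⁻¹³ m = 779 fm.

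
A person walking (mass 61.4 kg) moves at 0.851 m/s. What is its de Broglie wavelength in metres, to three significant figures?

λ = 1.27 × 10⁻³⁵ m

p = mv = 61.4 × 0.851 = 5.225 × 10¹ kg·m/s.
λ = h/p = 6.626 × 10⁻³⁴ / 5.225 × 10¹ = 1.27 × 10⁻³⁵ m.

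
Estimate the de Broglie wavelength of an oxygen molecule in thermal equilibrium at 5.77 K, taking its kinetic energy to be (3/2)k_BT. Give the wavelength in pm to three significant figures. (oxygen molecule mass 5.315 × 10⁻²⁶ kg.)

KE = (3/2)k_BT = 1.5 × 1.381 × 10⁻²³ × 5.77 = 1.195 × 10⁻²² J.
p = √(2mKE) = √(2 × 5.315 × 10⁻²⁶ × 1.195 × 10⁻²²) = 3.564 × 10⁻²⁴ kg·m/s.
λ = h/p = 1.86 × 10⁻¹⁰ m = 186 pm.

λ = 186 pm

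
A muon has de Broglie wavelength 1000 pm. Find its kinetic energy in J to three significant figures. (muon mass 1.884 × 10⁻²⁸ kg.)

p = h/λ = 6.626 × 10⁻³⁴ / 1.000 × 10⁻⁹ = 6.626 × 10⁻²⁵ kg·m/s.
KE = p²/(2m) = (6.626 × 10⁻²⁵)² / (2 × 1.884 × 10⁻²⁸) = 1.165 × 10⁻²¹ J = 1.17 × 10⁻²¹ J.

KE = 1.17 × 10⁻²¹ J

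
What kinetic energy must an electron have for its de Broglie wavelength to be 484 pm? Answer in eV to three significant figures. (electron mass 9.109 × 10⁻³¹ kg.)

KE = 6.42 eV

p = h/λ = 6.626 × 10⁻³⁴ / 4.840 × 10⁻¹⁰ = 1.369 × 10⁻²⁴ kg·m/s.
KE = p²/(2m) = (1.369 × 10⁻²⁴)² / (2 × 9.109 × 10⁻³¹) = 1.029 × 10⁻¹⁸ J = 6.42 eV.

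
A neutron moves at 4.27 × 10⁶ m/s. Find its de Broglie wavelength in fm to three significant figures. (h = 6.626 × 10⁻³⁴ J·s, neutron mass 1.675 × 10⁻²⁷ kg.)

λ = 92.6 fm

p = mv = 1.675 × 10⁻²⁷ × 4.27 × 10⁶ = 7.152 × 10⁻²¹ kg·m/s.
λ = h/p = 6.626 × 10⁻³⁴ / 7.152 × 10⁻²¹ = 9.26 × 10⁻¹⁴ m = 92.6 fm.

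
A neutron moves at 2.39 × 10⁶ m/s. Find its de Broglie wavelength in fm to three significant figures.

λ = 166 fm

p = mv = 1.675 × 10⁻²⁷ × 2.39 × 10⁶ = 4.003 × 10⁻²¹ kg·m/s.
λ = h/p = 6.626 × 10⁻³⁴ / 4.003 × 10⁻²¹ = 1.66 × 10⁻¹³ m = 166 fm.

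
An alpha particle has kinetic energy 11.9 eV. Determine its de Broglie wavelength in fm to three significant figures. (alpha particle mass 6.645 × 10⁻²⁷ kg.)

KE = 11.9 eV = 1.906 × 10⁻¹⁸ J.
p = √(2mKE) = √(2 × 6.645 × 10⁻²⁷ × 1.906 × 10⁻¹⁸) = 1.592 × 10⁻²² kg·m/s.
λ = h/p = 6.626 × 10⁻³⁴ / 1.592 × 10⁻²² = 4.16 × 10⁻¹² m = 4160 fm.

λ = 4160 fm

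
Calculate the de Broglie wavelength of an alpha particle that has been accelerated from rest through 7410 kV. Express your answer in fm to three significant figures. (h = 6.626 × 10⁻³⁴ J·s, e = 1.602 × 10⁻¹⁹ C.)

λ = 3.73 fm

KE = 2eV = 2 × 1.602 × 10⁻¹⁹ × 7.410 × 10⁶ = 2.374 × 10⁻¹² J.
p = √(2mKE) = √(2 × 6.645 × 10⁻²⁷ × 2.374 × 10⁻¹²) = 1.776 × 10⁻¹⁹ kg·m/s.
λ = h/p = 6.626 × 10⁻³⁴ / 1.776 × 10⁻¹⁹ = 3.73 × 10⁻¹⁵ m = 3.73 fm.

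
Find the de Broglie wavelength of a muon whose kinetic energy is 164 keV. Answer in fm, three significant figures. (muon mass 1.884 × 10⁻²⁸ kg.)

λ = 211 fm

KE = 164 keV = 2.627 × 10⁻¹⁴ J.
p = √(2mKE) = √(2 × 1.884 × 10⁻²⁸ × 2.627 × 10⁻¹⁴) = 3.146 × 10⁻²¹ kg·m/s.
λ = h/p = 6.626 × 10⁻³⁴ / 3.146 × 10⁻²¹ = 2.11 × 10⁻¹³ m = 211 fm.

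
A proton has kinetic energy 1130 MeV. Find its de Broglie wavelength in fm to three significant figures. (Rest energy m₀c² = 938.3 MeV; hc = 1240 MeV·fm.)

Total energy E = KE + m₀c² = 1130 + 938.3 = 2068.3 MeV.
(pc)² = E² − (m₀c²)² = (2068.3)² − (938.3)² = 3.397 × 10⁶ MeV², so pc = 1843 MeV.
λ = hc/(pc) = 1240 MeV·fm / 1843 MeV = 0.673 fm.

λ = 0.673 fm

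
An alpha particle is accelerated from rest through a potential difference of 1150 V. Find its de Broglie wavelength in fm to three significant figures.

λ = 299 fm

KE = 2eV = 2 × 1.602 × 10⁻¹⁹ × 1150 = 3.685 × 10⁻¹⁶ J.
p = √(2mKE) = √(2 × 6.645 × 10⁻²⁷ × 3.685 × 10⁻¹⁶) = 2.213 × 10⁻²¹ kg·m/s.
λ = h/p = 6.626 × 10⁻³⁴ / 2.213 × 10⁻²¹ = 2.99 × 10⁻¹³ m = 299 fm.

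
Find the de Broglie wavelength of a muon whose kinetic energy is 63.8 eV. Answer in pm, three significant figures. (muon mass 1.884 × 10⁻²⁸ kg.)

λ = 10.7 pm

KE = 63.8 eV = 1.022 × 10⁻¹⁷ J.
p = √(2mKE) = √(2 × 1.884 × 10⁻²⁸ × 1.022 × 10⁻¹⁷) = 6.206 × 10⁻²³ kg·m/s.
λ = h/p = 6.626 × 10⁻³⁴ / 6.206 × 10⁻²³ = 1.07 × 10⁻¹¹ m = 10.7 pm.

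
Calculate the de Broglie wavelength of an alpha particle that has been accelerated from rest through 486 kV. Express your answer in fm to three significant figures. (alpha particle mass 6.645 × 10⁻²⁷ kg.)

KE = 2eV = 2 × 1.602 × 10⁻¹⁹ × 4.860 × 10⁵ = 1.557 × 10⁻¹³ J.
p = √(2mKE) = √(2 × 6.645 × 10⁻²⁷ × 1.557 × 10⁻¹³) = 4.549 × 10⁻²⁰ kg·m/s.
λ = h/p = 6.626 × 10⁻³⁴ / 4.549 × 10⁻²⁰ = 1.46 × 10⁻¹⁴ m = 14.6 fm.

λ = 14.6 fm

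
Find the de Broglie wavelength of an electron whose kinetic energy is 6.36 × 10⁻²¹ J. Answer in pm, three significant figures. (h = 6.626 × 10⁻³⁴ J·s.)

p = √(2mKE) = √(2 × 9.109 × 10⁻³¹ × 6.360 × 10⁻²¹) = 1.076 × 10⁻²⁵ kg·m/s.
λ = h/p = 6.626 × 10⁻³⁴ / 1.076 × 10⁻²⁵ = 6.16 × 10⁻⁹ m = 6160 pm.

λ = 6160 pm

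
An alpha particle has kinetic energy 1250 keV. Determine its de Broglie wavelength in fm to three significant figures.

KE = 1250 keV = 2.003 × 10⁻¹³ J.
p = √(2mKE) = √(2 × 6.645 × 10⁻²⁷ × 2.003 × 10⁻¹³) = 5.159 × 10⁻²⁰ kg·m/s.
λ = h/p = 6.626 × 10⁻³⁴ / 5.159 × 10⁻²⁰ = 1.28 × 10⁻¹⁴ m = 12.8 fm.

λ = 12.8 fm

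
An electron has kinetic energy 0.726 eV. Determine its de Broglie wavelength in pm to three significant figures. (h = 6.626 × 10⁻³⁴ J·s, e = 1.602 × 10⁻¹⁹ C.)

KE = 0.726 eV = 1.163 × 10⁻¹⁹ J.
p = √(2mKE) = √(2 × 9.109 × 10⁻³¹ × 1.163 × 10⁻¹⁹) = 4.603 × 10⁻²⁵ kg·m/s.
λ = h/p = 6.626 × 10⁻³⁴ / 4.603 × 10⁻²⁵ = 1.44 × 10⁻⁹ m = 1440 pm.

λ = 1440 pm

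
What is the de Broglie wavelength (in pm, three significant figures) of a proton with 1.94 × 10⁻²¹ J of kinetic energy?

λ = 260 pm

p = √(2mKE) = √(2 × 1.673 × 10⁻²⁷ × 1.940 × 10⁻²¹) = 2.548 × 10⁻²⁴ kg·m/s.
λ = h/p = 6.626 × 10⁻³⁴ / 2.548 × 10⁻²⁴ = 2.60 × 10⁻¹⁰ m = 260 pm.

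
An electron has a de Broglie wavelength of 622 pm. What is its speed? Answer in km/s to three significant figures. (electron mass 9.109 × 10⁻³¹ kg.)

p = h/λ = 6.626 × 10⁻³⁴ / 6.220 × 10⁻¹⁰ = 1.065 × 10⁻²⁴ kg·m/s.
v = p/m = 1.065 × 10⁻²⁴ / 9.109 × 10⁻³¹ = 1.17 × 10⁶ m/s = 1170 km/s.

v = 1170 km/s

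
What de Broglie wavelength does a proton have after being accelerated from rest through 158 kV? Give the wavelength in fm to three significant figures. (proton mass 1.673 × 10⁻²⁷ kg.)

KE = eV = 1.602 × 10⁻¹⁹ × 1.580 × 10⁵ = 2.531 × 10⁻¹⁴ J.
p = √(2mKE) = √(2 × 1.673 × 10⁻²⁷ × 2.531 × 10⁻¹⁴) = 9.203 × 10⁻²¹ kg·m/s.
λ = h/p = 6.626 × 10⁻³⁴ / 9.203 × 10⁻²¹ = 7.20 × 10⁻¹⁴ m = 72.0 fm.

λ = 72.0 fm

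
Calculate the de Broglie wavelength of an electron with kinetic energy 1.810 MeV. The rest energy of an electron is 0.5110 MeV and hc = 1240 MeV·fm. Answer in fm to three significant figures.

Total energy E = KE + m₀c² = 1.810 + 0.5110 = 2.3210 MeV.
(pc)² = E² − (m₀c²)² = (2.3210)² − (0.5110)² = 5.126 MeV², so pc = 2.264 MeV.
λ = hc/(pc) = 1240 MeV·fm / 2.264 MeV = 548 fm.

λ = 548 fm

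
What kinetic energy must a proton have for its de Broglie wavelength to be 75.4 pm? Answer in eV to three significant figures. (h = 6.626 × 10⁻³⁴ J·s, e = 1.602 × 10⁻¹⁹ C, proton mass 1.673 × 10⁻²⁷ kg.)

KE = 0.144 eV

p = h/λ = 6.626 × 10⁻³⁴ / 7.540 × 10⁻¹¹ = 8.788 × 10⁻²⁴ kg·m/s.
KE = p²/(2m) = (8.788 × 10⁻²⁴)² / (2 × 1.673 × 10⁻²⁷) = 2.308 × 10⁻²⁰ J = 0.144 eV.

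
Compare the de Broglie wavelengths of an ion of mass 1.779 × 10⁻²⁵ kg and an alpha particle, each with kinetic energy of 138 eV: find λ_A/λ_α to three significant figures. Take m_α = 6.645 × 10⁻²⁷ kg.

λ_A/λ_α = 0.193

At fixed KE, p = √(2mKE) so λ = h/p ∝ 1/√m.
λ_A/λ_α = √(m_α/m_A) = √(6.645 × 10⁻²⁷/1.779 × 10⁻²⁵) = √(0.03735) = 0.193.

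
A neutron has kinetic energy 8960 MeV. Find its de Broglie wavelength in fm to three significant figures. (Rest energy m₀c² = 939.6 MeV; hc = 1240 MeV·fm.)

λ = 0.126 fm

Total energy E = KE + m₀c² = 8960 + 939.6 = 9899.6 MeV.
(pc)² = E² − (m₀c²)² = (9899.6)² − (939.6)² = 9.712 × 10⁷ MeV², so pc = 9855 MeV.
λ = hc/(pc) = 1240 MeV·fm / 9855 MeV = 0.126 fm.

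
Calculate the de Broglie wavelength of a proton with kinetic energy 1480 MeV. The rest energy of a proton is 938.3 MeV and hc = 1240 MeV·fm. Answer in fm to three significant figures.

λ = 0.556 fm

Total energy E = KE + m₀c² = 1480 + 938.3 = 2418.3 MeV.
(pc)² = E² − (m₀c²)² = (2418.3)² − (938.3)² = 4.968 × 10⁶ MeV², so pc = 2229 MeV.
λ = hc/(pc) = 1240 MeV·fm / 2229 MeV = 0.556 fm.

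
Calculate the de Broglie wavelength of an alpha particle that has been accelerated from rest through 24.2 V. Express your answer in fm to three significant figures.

λ = 2060 fm

KE = 2eV = 2 × 1.602 × 10⁻¹⁹ × 24.20 = 7.754 × 10⁻¹⁸ J.
p = √(2mKE) = √(2 × 6.645 × 10⁻²⁷ × 7.754 × 10⁻¹⁸) = 3.210 × 10⁻²² kg·m/s.
λ = h/p = 6.626 × 10⁻³⁴ / 3.210 × 10⁻²² = 2.06 × 10⁻¹² m = 2060 fm.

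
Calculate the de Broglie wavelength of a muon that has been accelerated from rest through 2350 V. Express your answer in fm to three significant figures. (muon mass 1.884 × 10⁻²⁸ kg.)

λ = 1760 fm

KE = eV = 1.602 × 10⁻¹⁹ × 2350 = 3.765 × 10⁻¹⁶ J.
p = √(2mKE) = √(2 × 1.884 × 10⁻²⁸ × 3.765 × 10⁻¹⁶) = 3.766 × 10⁻²² kg·m/s.
λ = h/p = 6.626 × 10⁻³⁴ / 3.766 × 10⁻²² = 1.76 × 10⁻¹² m = 1760 fm.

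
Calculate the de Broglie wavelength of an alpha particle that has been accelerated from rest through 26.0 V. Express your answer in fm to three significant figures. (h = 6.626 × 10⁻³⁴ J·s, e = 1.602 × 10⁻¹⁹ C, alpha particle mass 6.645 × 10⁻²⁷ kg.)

λ = 1990 fm

KE = 2eV = 2 × 1.602 × 10⁻¹⁹ × 26.00 = 8.330 × 10⁻¹⁸ J.
p = √(2mKE) = √(2 × 6.645 × 10⁻²⁷ × 8.330 × 10⁻¹⁸) = 3.327 × 10⁻²² kg·m/s.
λ = h/p = 6.626 × 10⁻³⁴ / 3.327 × 10⁻²² = 1.99 × 10⁻¹² m = 1990 fm.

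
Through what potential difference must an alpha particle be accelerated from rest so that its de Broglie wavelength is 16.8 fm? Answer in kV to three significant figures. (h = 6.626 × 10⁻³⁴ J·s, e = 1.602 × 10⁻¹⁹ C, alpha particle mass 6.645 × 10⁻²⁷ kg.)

V = 365 kV

p = h/λ = 6.626 × 10⁻³⁴ / 1.680 × 10⁻¹⁴ = 3.944 × 10⁻²⁰ kg·m/s.
KE = p²/(2m) = 1.170 × 10⁻¹³ J.
V = KE/2e = 1.170 × 10⁻¹³ / (2 × 1.602 × 10⁻¹⁹) = 365 kV.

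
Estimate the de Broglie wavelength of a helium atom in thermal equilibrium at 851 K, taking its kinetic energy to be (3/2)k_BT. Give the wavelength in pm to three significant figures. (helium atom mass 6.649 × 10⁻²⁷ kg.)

KE = (3/2)k_BT = 1.5 × 1.381 × 10⁻²³ × 851 = 1.763 × 10⁻²⁰ J.
p = √(2mKE) = √(2 × 6.649 × 10⁻²⁷ × 1.763 × 10⁻²⁰) = 1.531 × 10⁻²³ kg·m/s.
λ = h/p = 4.33 × 10⁻¹¹ m = 43.3 pm.

λ = 43.3 pm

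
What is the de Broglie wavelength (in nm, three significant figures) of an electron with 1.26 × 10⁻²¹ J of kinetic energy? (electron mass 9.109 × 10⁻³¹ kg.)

λ = 13.8 nm

p = √(2mKE) = √(2 × 9.109 × 10⁻³¹ × 1.260 × 10⁻²¹) = 4.791 × 10⁻²⁶ kg·m/s.
λ = h/p = 6.626 × 10⁻³⁴ / 4.791 × 10⁻²⁶ = 1.38 × 10⁻⁸ m = 13.8 nm.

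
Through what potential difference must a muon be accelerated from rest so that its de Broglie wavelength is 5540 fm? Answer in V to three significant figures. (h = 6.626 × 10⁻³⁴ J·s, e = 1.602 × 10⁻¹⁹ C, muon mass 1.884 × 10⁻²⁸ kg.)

p = h/λ = 6.626 × 10⁻³⁴ / 5.540 × 10⁻¹² = 1.196 × 10⁻²² kg·m/s.
KE = p²/(2m) = 3.796 × 10⁻¹⁷ J.
V = KE/e = 3.796 × 10⁻¹⁷ / (1.602 × 10⁻¹⁹) = 237 V.

V = 237 V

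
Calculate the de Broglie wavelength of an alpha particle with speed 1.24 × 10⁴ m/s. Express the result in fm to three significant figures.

p = mv = 6.645 × 10⁻²⁷ × 1.24 × 10⁴ = 8.240 × 10⁻²³ kg·m/s.
λ = h/p = 6.626 × 10⁻³⁴ / 8.240 × 10⁻²³ = 8.04 × 10⁻¹² m = 8040 fm.

λ = 8040 fm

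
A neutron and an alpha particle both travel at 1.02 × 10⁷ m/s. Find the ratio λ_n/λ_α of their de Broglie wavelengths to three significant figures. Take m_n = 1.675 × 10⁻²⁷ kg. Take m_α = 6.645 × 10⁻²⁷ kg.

λ_n/λ_α = 3.97

At fixed v, p = mv so λ = h/(mv) ∝ 1/m.
λ_n/λ_α = m_α/m_n = 6.645 × 10⁻²⁷/1.675 × 10⁻²⁷ = 3.97.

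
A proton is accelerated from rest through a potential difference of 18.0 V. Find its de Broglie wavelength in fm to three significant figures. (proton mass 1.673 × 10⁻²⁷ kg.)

KE = eV = 1.602 × 10⁻¹⁹ × 18.00 = 2.884 × 10⁻¹⁸ J.
p = √(2mKE) = √(2 × 1.673 × 10⁻²⁷ × 2.884 × 10⁻¹⁸) = 9.823 × 10⁻²³ kg·m/s.
λ = h/p = 6.626 × 10⁻³⁴ / 9.823 × 10⁻²³ = 6.75 × 10⁻¹² m = 6750 fm.

λ = 6750 fm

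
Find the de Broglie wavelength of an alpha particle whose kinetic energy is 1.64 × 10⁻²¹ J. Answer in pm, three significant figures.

λ = 142 pm

p = √(2mKE) = √(2 × 6.645 × 10⁻²⁷ × 1.640 × 10⁻²¹) = 4.669 × 10⁻²⁴ kg·m/s.
λ = h/p = 6.626 × 10⁻³⁴ / 4.669 × 10⁻²⁴ = 1.42 × 10⁻¹⁰ m = 142 pm.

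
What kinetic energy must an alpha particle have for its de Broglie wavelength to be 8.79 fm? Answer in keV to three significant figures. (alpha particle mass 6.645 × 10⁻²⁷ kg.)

KE = 2670 keV

p = h/λ = 6.626 × 10⁻³⁴ / 8.790 × 10⁻¹⁵ = 7.538 × 10⁻²⁰ kg·m/s.
KE = p²/(2m) = (7.538 × 10⁻²⁰)² / (2 × 6.645 × 10⁻²⁷) = 4.276 × 10⁻¹³ J = 2670 keV.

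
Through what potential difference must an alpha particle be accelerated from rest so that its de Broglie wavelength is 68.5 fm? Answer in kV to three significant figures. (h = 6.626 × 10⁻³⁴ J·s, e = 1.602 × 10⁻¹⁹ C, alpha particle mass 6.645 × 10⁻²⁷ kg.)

V = 22.0 kV

p = h/λ = 6.626 × 10⁻³⁴ / 6.850 × 10⁻¹⁴ = 9.673 × 10⁻²¹ kg·m/s.
KE = p²/(2m) = 7.040 × 10⁻¹⁵ J.
V = KE/2e = 7.040 × 10⁻¹⁵ / (2 × 1.602 × 10⁻¹⁹) = 22.0 kV.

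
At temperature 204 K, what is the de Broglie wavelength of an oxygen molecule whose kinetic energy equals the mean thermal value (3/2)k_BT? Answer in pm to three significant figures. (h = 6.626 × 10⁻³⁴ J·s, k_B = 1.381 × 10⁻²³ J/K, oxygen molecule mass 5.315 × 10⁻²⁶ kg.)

λ = 31.3 pm

KE = (3/2)k_BT = 1.5 × 1.381 × 10⁻²³ × 204 = 4.226 × 10⁻²¹ J.
p = √(2mKE) = √(2 × 5.315 × 10⁻²⁶ × 4.226 × 10⁻²¹) = 2.119 × 10⁻²³ kg·m/s.
λ = h/p = 3.13 × 10⁻¹¹ m = 31.3 pm.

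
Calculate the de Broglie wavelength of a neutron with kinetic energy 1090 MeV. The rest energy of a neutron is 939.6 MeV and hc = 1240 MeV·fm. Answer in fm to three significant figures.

Total energy E = KE + m₀c² = 1090 + 939.6 = 2029.6 MeV.
(pc)² = E² − (m₀c²)² = (2029.6)² − (939.6)² = 3.236 × 10⁶ MeV², so pc = 1799 MeV.
λ = hc/(pc) = 1240 MeV·fm / 1799 MeV = 0.689 fm.

λ = 0.689 fm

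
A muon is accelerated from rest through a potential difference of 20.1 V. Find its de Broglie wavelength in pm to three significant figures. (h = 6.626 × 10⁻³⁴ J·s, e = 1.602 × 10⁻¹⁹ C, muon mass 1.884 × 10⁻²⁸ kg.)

λ = 19.0 pm

KE = eV = 1.602 × 10⁻¹⁹ × 20.10 = 3.220 × 10⁻¹⁸ J.
p = √(2mKE) = √(2 × 1.884 × 10⁻²⁸ × 3.220 × 10⁻¹⁸) = 3.483 × 10⁻²³ kg·m/s.
λ = h/p = 6.626 × 10⁻³⁴ / 3.483 × 10⁻²³ = 1.90 × 10⁻¹¹ m = 19.0 pm.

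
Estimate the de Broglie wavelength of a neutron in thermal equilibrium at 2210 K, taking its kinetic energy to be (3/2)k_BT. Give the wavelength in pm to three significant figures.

λ = 53.5 pm

KE = (3/2)k_BT = 1.5 × 1.381 × 10⁻²³ × 2210 = 4.578 × 10⁻²⁰ J.
p = √(2mKE) = √(2 × 1.675 × 10⁻²⁷ × 4.578 × 10⁻²⁰) = 1.238 × 10⁻²³ kg·m/s.
λ = h/p = 5.35 × 10⁻¹¹ m = 53.5 pm.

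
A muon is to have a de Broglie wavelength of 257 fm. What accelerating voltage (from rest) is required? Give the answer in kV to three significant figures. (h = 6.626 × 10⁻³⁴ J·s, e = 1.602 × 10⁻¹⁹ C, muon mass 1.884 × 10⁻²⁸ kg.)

V = 110 kV

p = h/λ = 6.626 × 10⁻³⁴ / 2.570 × 10⁻¹³ = 2.578 × 10⁻²¹ kg·m/s.
KE = p²/(2m) = 1.764 × 10⁻¹⁴ J.
V = KE/e = 1.764 × 10⁻¹⁴ / (1.602 × 10⁻¹⁹) = 110 kV.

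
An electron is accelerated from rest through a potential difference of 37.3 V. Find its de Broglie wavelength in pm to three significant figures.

λ = 201 pm

KE = eV = 1.602 × 10⁻¹⁹ × 37.30 = 5.975 × 10⁻¹⁸ J.
p = √(2mKE) = √(2 × 9.109 × 10⁻³¹ × 5.975 × 10⁻¹⁸) = 3.299 × 10⁻²⁴ kg·m/s.
λ = h/p = 6.626 × 10⁻³⁴ / 3.299 × 10⁻²⁴ = 2.01 × 10⁻¹⁰ m = 201 pm.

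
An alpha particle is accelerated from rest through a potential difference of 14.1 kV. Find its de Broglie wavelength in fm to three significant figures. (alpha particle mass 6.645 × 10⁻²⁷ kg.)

λ = 85.5 fm

KE = 2eV = 2 × 1.602 × 10⁻¹⁹ × 1.410 × 10⁴ = 4.518 × 10⁻¹⁵ J.
p = √(2mKE) = √(2 × 6.645 × 10⁻²⁷ × 4.518 × 10⁻¹⁵) = 7.749 × 10⁻²¹ kg·m/s.
λ = h/p = 6.626 × 10⁻³⁴ / 7.749 × 10⁻²¹ = 8.55 × 10⁻¹⁴ m = 85.5 fm.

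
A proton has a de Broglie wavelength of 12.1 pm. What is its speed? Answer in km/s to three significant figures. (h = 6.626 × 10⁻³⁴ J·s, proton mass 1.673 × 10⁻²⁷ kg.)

p = h/λ = 6.626 × 10⁻³⁴ / 1.210 × 10⁻¹¹ = 5.476 × 10⁻²³ kg·m/s.
v = p/m = 5.476 × 10⁻²³ / 1.673 × 10⁻²⁷ = 3.27 × 10⁴ m/s = 32.7 km/s.

v = 32.7 km/s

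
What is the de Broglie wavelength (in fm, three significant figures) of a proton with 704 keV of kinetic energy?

KE = 704 keV = 1.128 × 10⁻¹³ J.
p = √(2mKE) = √(2 × 1.673 × 10⁻²⁷ × 1.128 × 10⁻¹³) = 1.943 × 10⁻²⁰ kg·m/s.
λ = h/p = 6.626 × 10⁻³⁴ / 1.943 × 10⁻²⁰ = 3.41 × 10⁻¹⁴ m = 34.1 fm.

λ = 34.1 fm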